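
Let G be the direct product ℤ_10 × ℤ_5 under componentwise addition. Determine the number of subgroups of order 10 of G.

|G| = 50 and 10 | 50, so subgroups of order 10 are possible by Lagrange.
The subgroups of order 10 are: {(0,0), (0,1), (0,2), (0,3), (0,4), (5,0), (5,1), (5,2), (5,3), (5,4)}; {(0,0), (1,0), (2,0), (3,0), (4,0), (5,0), (6,0), (7,0), (8,0), (9,0)}; {(0,0), (1,1), (2,2), (3,3), (4,4), (5,0), (6,1), (7,2), (8,3), (9,4)}; {(0,0), (1,2), (2,4), (3,1), (4,3), (5,0), (6,2), (7,4), (8,1), (9,3)}; … (6 in all).
So G has 6 subgroups of order 10.

6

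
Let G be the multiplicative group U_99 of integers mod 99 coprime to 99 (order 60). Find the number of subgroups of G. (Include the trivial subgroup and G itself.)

20

|G| = 60, so by Lagrange every subgroup order divides 60. Divisors: 1, 2, 3, 4, 5, 6, 10, 12, 15, 20, 30, 60.
Subgroups by order — order 1: 1; order 2: 3; order 3: 1; order 4: 1; order 5: 1; order 6: 3; order 10: 3; order 12: 1; order 15: 1; order 20: 1; order 30: 3; order 60: 1.
Total: 1 + 3 + 1 + 1 + 1 + 3 + 3 + 1 + 1 + 1 + 3 + 1 = 20.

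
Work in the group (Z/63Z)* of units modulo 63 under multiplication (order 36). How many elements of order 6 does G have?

Enumerating element orders in G gives 24 elements of order 6.

24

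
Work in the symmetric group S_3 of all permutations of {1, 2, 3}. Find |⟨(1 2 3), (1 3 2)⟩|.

3

|⟨(1 2 3)⟩| = 3 and |⟨(1 3 2)⟩| = 3, so |H| is a multiple of lcm(3, 3) = 3 and divides |G| = 6.
Closing under the operation: H = {e, (1 2 3), (1 3 2)}, so |H| = 3.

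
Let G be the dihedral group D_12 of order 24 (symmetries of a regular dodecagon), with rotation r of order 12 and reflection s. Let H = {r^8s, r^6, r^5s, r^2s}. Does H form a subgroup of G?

No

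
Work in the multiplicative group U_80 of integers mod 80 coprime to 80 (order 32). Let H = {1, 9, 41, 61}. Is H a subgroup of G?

61 ∈ H but its inverse 21 ∉ H, so H is not a subgroup.

No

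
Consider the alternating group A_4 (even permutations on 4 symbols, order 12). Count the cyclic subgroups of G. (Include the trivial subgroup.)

A cyclic subgroup of order d is generated by each of its φ(d) elements of order d, so the cyclic subgroups of order d number (#elements of order d)/φ(d).
Cyclic subgroups by order — order 1: 1; order 2: 3; order 3: 4.
Total: 8.

8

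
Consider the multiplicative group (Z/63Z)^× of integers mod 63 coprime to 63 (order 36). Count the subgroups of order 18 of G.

3

|G| = 36 and 18 | 36, so subgroups of order 18 are possible by Lagrange.
The subgroups of order 18 are: {1, 4, 10, 13, 16, 19, 22, 25, 31, 34, 37, 40, 43, 46, 52, 55, 58, 61}; {1, 2, 4, 8, 11, 16, 22, 23, 25, 29, 32, 37, 43, 44, 46, 50, 53, 58}; {1, 4, 5, 16, 17, 20, 22, 25, 26, 37, 38, 41, 43, 46, 47, 58, 59, 62}.
So G has 3 subgroups of order 18.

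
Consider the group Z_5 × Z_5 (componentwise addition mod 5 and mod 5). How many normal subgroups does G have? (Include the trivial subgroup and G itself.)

8

G is abelian, so every subgroup is normal.
G has 8 subgroups in total, hence 8 normal subgroups.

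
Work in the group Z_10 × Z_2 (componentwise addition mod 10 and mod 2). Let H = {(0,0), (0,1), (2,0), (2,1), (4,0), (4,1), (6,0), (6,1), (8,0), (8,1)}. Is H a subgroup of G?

Yes

|H| = 10 divides |G| = 20, consistent with Lagrange.
H contains the identity, every element's inverse is in H, and H is closed under +: it is a subgroup.
In fact H = ⟨(2,1)⟩.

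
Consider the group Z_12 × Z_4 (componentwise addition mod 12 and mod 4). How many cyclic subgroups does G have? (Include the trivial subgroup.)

20

A cyclic subgroup of order d is generated by each of its φ(d) elements of order d, so the cyclic subgroups of order d number (#elements of order d)/φ(d).
Cyclic subgroups by order — order 1: 1; order 2: 3; order 3: 1; order 4: 6; order 6: 3; order 12: 6.
Total: 20.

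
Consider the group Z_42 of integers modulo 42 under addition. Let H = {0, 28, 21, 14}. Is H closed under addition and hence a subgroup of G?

No

|H| = 4 does not divide |G| = 42, so by Lagrange H is not a subgroup.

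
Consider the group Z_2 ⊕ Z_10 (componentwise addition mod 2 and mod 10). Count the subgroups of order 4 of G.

1

|G| = 20 and 4 | 20, so subgroups of order 4 are possible by Lagrange.
The subgroups of order 4 are: {(0,0), (0,5), (1,0), (1,5)}.
So G has 1 subgroup of order 4.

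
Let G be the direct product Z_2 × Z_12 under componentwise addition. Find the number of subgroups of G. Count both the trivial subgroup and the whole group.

16

|G| = 24, so by Lagrange every subgroup order divides 24. Divisors: 1, 2, 3, 4, 6, 8, 12, 24.
Subgroups by order — order 1: 1; order 2: 3; order 3: 1; order 4: 3; order 6: 3; order 8: 1; order 12: 3; order 24: 1.
Total: 1 + 3 + 1 + 3 + 3 + 1 + 3 + 1 = 16.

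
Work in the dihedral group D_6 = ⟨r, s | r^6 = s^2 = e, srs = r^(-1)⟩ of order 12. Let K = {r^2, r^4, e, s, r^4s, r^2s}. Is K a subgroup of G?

|K| = 6 divides |G| = 12, consistent with Lagrange.
K contains the identity, every element's inverse is in K, and K is closed under ·: it is a subgroup.

Yes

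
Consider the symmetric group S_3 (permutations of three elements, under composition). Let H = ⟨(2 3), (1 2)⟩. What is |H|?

|⟨(2 3)⟩| = 2 and |⟨(1 2)⟩| = 2, so |H| is a multiple of lcm(2, 2) = 2 and divides |G| = 6.
Closing {(2 3), (1 2)} under the group operation gives all of G, so |H| = 6.

6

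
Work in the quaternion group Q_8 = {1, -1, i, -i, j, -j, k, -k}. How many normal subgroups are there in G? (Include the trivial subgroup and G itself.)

6

G has 6 subgroups. Checking conjugation-invariance by order — order 1: 1/1 normal; order 2: 1/1 normal; order 4: 3/3 normal; order 8: 1/1 normal.
Total normal subgroups: 6.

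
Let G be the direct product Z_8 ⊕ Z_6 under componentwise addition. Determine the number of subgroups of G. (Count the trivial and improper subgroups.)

|G| = 48, so by Lagrange every subgroup order divides 48. Divisors: 1, 2, 3, 4, 6, 8, 12, 16, 24, 48.
Subgroups by order — order 1: 1; order 2: 3; order 3: 1; order 4: 3; order 6: 3; order 8: 3; order 12: 3; order 16: 1; order 24: 3; order 48: 1.
Total: 1 + 3 + 1 + 3 + 3 + 3 + 3 + 1 + 3 + 1 = 22.

22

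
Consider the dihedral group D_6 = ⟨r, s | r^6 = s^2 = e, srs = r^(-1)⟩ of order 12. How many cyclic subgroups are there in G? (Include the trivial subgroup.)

A cyclic subgroup of order d is generated by each of its φ(d) elements of order d, so the cyclic subgroups of order d number (#elements of order d)/φ(d).
Cyclic subgroups by order — order 1: 1; order 2: 7; order 3: 1; order 6: 1.
Total: 10.

10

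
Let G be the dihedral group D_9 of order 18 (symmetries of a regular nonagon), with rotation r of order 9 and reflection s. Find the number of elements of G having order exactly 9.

6

The elements of order 9 are: r, r^2, r^4, r^5, r^7, r^8.
That's 6.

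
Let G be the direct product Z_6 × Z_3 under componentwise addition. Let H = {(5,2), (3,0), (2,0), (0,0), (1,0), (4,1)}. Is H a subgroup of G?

(5,2) ∈ H but its inverse (1,1) ∉ H, so H is not a subgroup.

No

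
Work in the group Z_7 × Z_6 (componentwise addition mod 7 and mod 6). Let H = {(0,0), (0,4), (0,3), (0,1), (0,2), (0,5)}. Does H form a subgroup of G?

|H| = 6 divides |G| = 42, consistent with Lagrange.
H contains the identity, every element's inverse is in H, and H is closed under +: it is a subgroup.
In fact H = ⟨(0,1)⟩.

Yes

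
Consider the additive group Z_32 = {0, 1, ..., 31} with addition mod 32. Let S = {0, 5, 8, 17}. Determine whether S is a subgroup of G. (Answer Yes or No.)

No

8 ∈ S but its inverse 24 ∉ S, so S is not a subgroup.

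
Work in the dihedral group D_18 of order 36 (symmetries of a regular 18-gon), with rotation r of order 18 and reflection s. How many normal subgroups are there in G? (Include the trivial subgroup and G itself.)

9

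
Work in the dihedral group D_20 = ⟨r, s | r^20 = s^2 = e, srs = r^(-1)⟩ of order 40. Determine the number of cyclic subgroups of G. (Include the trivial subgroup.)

26

A cyclic subgroup of order d is generated by each of its φ(d) elements of order d, so the cyclic subgroups of order d number (#elements of order d)/φ(d).
Cyclic subgroups by order — order 1: 1; order 2: 21; order 4: 1; order 5: 1; order 10: 1; order 20: 1.
Total: 26.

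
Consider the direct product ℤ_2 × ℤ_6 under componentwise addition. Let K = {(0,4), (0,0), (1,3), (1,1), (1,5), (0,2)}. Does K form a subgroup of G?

Yes

|K| = 6 divides |G| = 12, consistent with Lagrange.
K contains the identity, every element's inverse is in K, and K is closed under +: it is a subgroup.
In fact K = ⟨(1,5)⟩.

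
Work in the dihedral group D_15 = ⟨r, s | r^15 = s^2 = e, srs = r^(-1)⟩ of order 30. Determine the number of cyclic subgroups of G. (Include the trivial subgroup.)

A cyclic subgroup of order d is generated by each of its φ(d) elements of order d, so the cyclic subgroups of order d number (#elements of order d)/φ(d).
Cyclic subgroups by order — order 1: 1; order 2: 15; order 3: 1; order 5: 1; order 15: 1.
Total: 19.

19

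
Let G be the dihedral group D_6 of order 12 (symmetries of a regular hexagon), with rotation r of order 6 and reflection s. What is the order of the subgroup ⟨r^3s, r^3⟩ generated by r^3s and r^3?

4

|⟨r^3s⟩| = 2 and |⟨r^3⟩| = 2, so |H| is a multiple of lcm(2, 2) = 2 and divides |G| = 12.
Closing under the operation: H = {e, r^3, s, r^3s}, so |H| = 4.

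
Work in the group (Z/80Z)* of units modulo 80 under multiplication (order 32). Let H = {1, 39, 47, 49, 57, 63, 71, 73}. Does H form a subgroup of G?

Yes

|H| = 8 divides |G| = 32, consistent with Lagrange.
H contains the identity, every element's inverse is in H, and H is closed under ·: it is a subgroup.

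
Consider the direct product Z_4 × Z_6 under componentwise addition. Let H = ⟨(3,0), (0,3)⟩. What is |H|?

8

|⟨(3,0)⟩| = 4 and |⟨(0,3)⟩| = 2, so |H| is a multiple of lcm(4, 2) = 4 and divides |G| = 24.
Closing under the operation: H = {(0,0), (0,3), (1,0), (1,3), (2,0), (2,3), (3,0), (3,3)}, so |H| = 8.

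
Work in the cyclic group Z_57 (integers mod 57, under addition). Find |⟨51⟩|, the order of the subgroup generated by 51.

In Z_57, the order of an element a is n/gcd(a, n).
gcd(51, 57) = 3, so |⟨51⟩| = 57/3 = 19.

19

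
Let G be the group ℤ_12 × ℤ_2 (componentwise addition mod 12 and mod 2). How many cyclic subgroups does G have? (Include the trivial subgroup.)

12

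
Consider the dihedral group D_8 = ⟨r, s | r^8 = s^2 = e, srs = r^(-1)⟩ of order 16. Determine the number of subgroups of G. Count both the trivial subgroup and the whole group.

19

|G| = 16, so by Lagrange every subgroup order divides 16. Divisors: 1, 2, 4, 8, 16.
Subgroups by order — order 1: 1; order 2: 9; order 4: 5; order 8: 3; order 16: 1.
Total: 1 + 9 + 5 + 3 + 1 = 19.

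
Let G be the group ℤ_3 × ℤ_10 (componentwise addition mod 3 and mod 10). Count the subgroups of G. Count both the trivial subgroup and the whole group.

8

|G| = 30, so by Lagrange every subgroup order divides 30. Divisors: 1, 2, 3, 5, 6, 10, 15, 30.
Subgroups by order — order 1: 1; order 2: 1; order 3: 1; order 5: 1; order 6: 1; order 10: 1; order 15: 1; order 30: 1.
Total: 1 + 1 + 1 + 1 + 1 + 1 + 1 + 1 = 8.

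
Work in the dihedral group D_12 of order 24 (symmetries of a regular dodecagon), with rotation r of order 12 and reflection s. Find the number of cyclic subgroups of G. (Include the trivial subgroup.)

18

Group the elements of G by the cyclic subgroup they generate; each cyclic subgroup of order d accounts for φ(d) elements.
Cyclic subgroups by order — order 1: 1; order 2: 13; order 3: 1; order 4: 1; order 6: 1; order 12: 1.
Total: 18.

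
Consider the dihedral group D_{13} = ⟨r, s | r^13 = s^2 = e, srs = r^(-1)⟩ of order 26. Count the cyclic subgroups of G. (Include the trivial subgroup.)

15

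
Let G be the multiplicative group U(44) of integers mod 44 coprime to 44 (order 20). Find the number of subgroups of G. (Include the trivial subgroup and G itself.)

10

|G| = 20, so by Lagrange every subgroup order divides 20. Divisors: 1, 2, 4, 5, 10, 20.
Subgroups by order — order 1: 1; order 2: 3; order 4: 1; order 5: 1; order 10: 3; order 20: 1.
Total: 1 + 3 + 1 + 1 + 3 + 1 = 10.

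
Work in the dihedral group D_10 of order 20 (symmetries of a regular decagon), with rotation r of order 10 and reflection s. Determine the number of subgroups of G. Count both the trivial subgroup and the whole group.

22

|G| = 20, so by Lagrange every subgroup order divides 20. Divisors: 1, 2, 4, 5, 10, 20.
Subgroups by order — order 1: 1; order 2: 11; order 4: 5; order 5: 1; order 10: 3; order 20: 1.
Total: 1 + 11 + 5 + 1 + 3 + 1 = 22.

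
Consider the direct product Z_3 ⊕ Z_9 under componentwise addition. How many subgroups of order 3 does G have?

4

|G| = 27 and 3 | 27, so subgroups of order 3 are possible by Lagrange.
The subgroups of order 3 are: {(0,0), (0,3), (0,6)}; {(0,0), (1,0), (2,0)}; {(0,0), (1,3), (2,6)}; {(0,0), (1,6), (2,3)}.
So G has 4 subgroups of order 3.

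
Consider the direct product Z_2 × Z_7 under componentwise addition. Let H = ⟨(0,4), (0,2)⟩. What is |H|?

7

|⟨(0,4)⟩| = 7 and |⟨(0,2)⟩| = 7, so |H| is a multiple of lcm(7, 7) = 7 and divides |G| = 14.
Closing under the operation: H = {(0,0), (0,1), (0,2), (0,3), (0,4), (0,5), (0,6)}, so |H| = 7.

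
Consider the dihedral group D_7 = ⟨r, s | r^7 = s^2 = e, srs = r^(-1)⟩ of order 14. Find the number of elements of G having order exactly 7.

6

The elements of order 7 are: r, r^2, r^3, r^4, r^5, r^6.
That's 6.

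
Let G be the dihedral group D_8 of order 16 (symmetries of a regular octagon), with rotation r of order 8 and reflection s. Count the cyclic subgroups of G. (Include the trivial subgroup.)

12

A cyclic subgroup of order d is generated by each of its φ(d) elements of order d, so the cyclic subgroups of order d number (#elements of order d)/φ(d).
Cyclic subgroups by order — order 1: 1; order 2: 9; order 4: 1; order 8: 1.
Total: 12.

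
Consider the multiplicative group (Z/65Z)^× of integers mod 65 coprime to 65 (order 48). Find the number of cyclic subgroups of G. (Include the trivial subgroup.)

Group the elements of G by the cyclic subgroup they generate; each cyclic subgroup of order d accounts for φ(d) elements.
Cyclic subgroups by order — order 1: 1; order 2: 3; order 3: 1; order 4: 6; order 6: 3; order 12: 6.
Total: 20.

20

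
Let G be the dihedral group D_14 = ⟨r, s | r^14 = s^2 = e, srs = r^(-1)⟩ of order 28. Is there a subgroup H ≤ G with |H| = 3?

3 does not divide |G| = 28, so by Lagrange no subgroup of order 3 exists.

No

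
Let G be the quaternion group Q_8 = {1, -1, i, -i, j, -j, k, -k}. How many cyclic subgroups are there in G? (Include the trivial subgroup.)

5

Each element a generates a cyclic subgroup ⟨a⟩; distinct elements may generate the same one (a cyclic group of order d has φ(d) generators).
Cyclic subgroups by order — order 1: 1; order 2: 1; order 4: 3.
Total: 5.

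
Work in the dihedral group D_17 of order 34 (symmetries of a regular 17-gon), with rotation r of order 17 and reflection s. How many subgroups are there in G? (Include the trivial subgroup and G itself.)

|G| = 34, so by Lagrange every subgroup order divides 34. Divisors: 1, 2, 17, 34.
Subgroups by order — order 1: 1; order 2: 17; order 17: 1; order 34: 1.
Total: 1 + 17 + 1 + 1 = 20.

20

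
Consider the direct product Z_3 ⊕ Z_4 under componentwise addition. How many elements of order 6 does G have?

2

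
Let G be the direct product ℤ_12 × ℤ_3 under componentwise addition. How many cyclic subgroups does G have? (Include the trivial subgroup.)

A cyclic subgroup of order d is generated by each of its φ(d) elements of order d, so the cyclic subgroups of order d number (#elements of order d)/φ(d).
Cyclic subgroups by order — order 1: 1; order 2: 1; order 3: 4; order 4: 1; order 6: 4; order 12: 4.
Total: 15.

15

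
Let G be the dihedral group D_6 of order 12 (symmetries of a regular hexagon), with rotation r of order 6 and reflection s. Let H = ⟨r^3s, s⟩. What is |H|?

|⟨r^3s⟩| = 2 and |⟨s⟩| = 2, so |H| is a multiple of lcm(2, 2) = 2 and divides |G| = 12.
Closing under the operation: H = {e, r^3, s, r^3s}, so |H| = 4.

4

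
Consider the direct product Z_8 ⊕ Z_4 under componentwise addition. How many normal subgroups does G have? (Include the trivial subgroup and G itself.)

22

G is abelian, so every subgroup is normal.
G has 22 subgroups in total, hence 22 normal subgroups.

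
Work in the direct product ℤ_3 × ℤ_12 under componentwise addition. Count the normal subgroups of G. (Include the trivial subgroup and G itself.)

G is abelian, so every subgroup is normal.
G has 18 subgroups in total, hence 18 normal subgroups.

18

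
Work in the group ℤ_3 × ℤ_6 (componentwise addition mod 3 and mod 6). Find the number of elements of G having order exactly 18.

An element (a,b) has order lcm(ord(a), ord(b)); count pairs with lcm equal to 18.
Enumerating gives 0 such elements.

0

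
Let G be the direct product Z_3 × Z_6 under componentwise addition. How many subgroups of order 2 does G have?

1

|G| = 18 and 2 | 18, so subgroups of order 2 are possible by Lagrange.
The subgroups of order 2 are: {(0,0), (0,3)}.
So G has 1 subgroup of order 2.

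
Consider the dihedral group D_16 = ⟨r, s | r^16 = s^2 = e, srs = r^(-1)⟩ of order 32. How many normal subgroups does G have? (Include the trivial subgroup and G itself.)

8

G has 36 subgroups. Checking conjugation-invariance by order — order 1: 1/1 normal; order 2: 1/17 normal; order 4: 1/9 normal; order 8: 1/5 normal; order 16: 3/3 normal; order 32: 1/1 normal.
Total normal subgroups: 8.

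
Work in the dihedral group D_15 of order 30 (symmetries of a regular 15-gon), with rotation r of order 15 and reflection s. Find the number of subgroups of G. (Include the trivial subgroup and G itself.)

|G| = 30, so by Lagrange every subgroup order divides 30. Divisors: 1, 2, 3, 5, 6, 10, 15, 30.
Subgroups by order — order 1: 1; order 2: 15; order 3: 1; order 5: 1; order 6: 5; order 10: 3; order 15: 1; order 30: 1.
Total: 1 + 15 + 1 + 1 + 5 + 3 + 1 + 1 = 28.

28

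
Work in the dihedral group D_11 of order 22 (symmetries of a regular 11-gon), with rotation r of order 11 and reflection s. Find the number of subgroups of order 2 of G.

11

|G| = 22 and 2 | 22, so subgroups of order 2 are possible by Lagrange.
The subgroups of order 2 are: {e, r^10s}; {e, r^2s}; {e, r^3s}; {e, r^4s}; … (11 in all).
So G has 11 subgroups of order 2.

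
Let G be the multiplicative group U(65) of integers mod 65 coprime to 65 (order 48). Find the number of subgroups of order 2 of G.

|G| = 48 and 2 | 48, so subgroups of order 2 are possible by Lagrange.
The subgroups of order 2 are: {1, 14}; {1, 51}; {1, 64}.
So G has 3 subgroups of order 2.

3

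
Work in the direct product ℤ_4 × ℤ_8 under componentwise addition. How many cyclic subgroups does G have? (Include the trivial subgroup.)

Group the elements of G by the cyclic subgroup they generate; each cyclic subgroup of order d accounts for φ(d) elements.
Cyclic subgroups by order — order 1: 1; order 2: 3; order 4: 6; order 8: 4.
Total: 14.

14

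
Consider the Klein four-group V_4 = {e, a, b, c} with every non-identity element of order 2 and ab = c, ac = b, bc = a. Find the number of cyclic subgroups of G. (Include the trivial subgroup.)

4

Group the elements of G by the cyclic subgroup they generate; each cyclic subgroup of order d accounts for φ(d) elements.
Cyclic subgroups by order — order 1: 1; order 2: 3.
Total: 4.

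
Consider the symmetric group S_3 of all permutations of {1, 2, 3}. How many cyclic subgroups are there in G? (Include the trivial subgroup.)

5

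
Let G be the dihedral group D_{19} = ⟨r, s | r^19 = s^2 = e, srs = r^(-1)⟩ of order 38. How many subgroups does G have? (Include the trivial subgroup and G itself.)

|G| = 38, so by Lagrange every subgroup order divides 38. Divisors: 1, 2, 19, 38.
Subgroups by order — order 1: 1; order 2: 19; order 19: 1; order 38: 1.
Total: 1 + 19 + 1 + 1 = 22.

22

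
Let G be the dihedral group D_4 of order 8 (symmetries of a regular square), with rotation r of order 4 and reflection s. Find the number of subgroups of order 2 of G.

|G| = 8 and 2 | 8, so subgroups of order 2 are possible by Lagrange.
The subgroups of order 2 are: {e, r^2}; {e, r^2s}; {e, r^3s}; {e, rs}; … (5 in all).
So G has 5 subgroups of order 2.

5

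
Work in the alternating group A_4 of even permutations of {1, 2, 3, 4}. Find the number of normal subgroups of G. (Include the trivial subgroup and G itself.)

G has 10 subgroups. Checking conjugation-invariance by order — order 1: 1/1 normal; order 2: 0/3 normal; order 3: 0/4 normal; order 4: 1/1 normal; order 12: 1/1 normal.
Total normal subgroups: 3.

3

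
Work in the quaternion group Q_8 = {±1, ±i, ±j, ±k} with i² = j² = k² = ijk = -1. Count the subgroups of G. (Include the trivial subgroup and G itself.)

6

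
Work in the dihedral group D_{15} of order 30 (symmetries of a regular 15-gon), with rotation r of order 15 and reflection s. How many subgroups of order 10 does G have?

|G| = 30 and 10 | 30, so subgroups of order 10 are possible by Lagrange.
The subgroups of order 10 are: {e, r^3, r^6, r^9, r^12, rs, r^4s, r^7s, r^10s, r^13s}; {e, r^3, r^6, r^9, r^12, r^2s, r^5s, r^8s, r^11s, r^14s}; {e, r^3, r^6, r^9, r^12, s, r^3s, r^6s, r^9s, r^12s}.
So G has 3 subgroups of order 10.

3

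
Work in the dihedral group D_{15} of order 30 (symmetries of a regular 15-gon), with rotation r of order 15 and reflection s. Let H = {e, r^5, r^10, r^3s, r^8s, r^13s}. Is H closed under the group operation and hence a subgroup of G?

Yes

|H| = 6 divides |G| = 30, consistent with Lagrange.
H contains the identity, every element's inverse is in H, and H is closed under ·: it is a subgroup.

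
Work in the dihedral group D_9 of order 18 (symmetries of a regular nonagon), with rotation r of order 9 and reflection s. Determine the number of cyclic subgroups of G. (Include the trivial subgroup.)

12

Group the elements of G by the cyclic subgroup they generate; each cyclic subgroup of order d accounts for φ(d) elements.
Cyclic subgroups by order — order 1: 1; order 2: 9; order 3: 1; order 9: 1.
Total: 12.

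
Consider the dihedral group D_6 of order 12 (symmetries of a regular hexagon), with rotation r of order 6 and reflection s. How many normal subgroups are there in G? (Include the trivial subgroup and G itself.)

7

G has 16 subgroups. Checking conjugation-invariance by order — order 1: 1/1 normal; order 2: 1/7 normal; order 3: 1/1 normal; order 4: 0/3 normal; order 6: 3/3 normal; order 12: 1/1 normal.
Total normal subgroups: 7.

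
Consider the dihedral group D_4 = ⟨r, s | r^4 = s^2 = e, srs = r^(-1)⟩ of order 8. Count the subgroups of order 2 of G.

5

|G| = 8 and 2 | 8, so subgroups of order 2 are possible by Lagrange.
The subgroups of order 2 are: {e, r^2}; {e, r^2s}; {e, r^3s}; {e, rs}; … (5 in all).
So G has 5 subgroups of order 2.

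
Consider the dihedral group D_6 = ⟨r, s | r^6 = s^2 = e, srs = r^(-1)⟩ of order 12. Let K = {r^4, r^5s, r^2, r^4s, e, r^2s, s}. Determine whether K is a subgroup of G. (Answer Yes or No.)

|K| = 7 does not divide |G| = 12, so by Lagrange K is not a subgroup.

No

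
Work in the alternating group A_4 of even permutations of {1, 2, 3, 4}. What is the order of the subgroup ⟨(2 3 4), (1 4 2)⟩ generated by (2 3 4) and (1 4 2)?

|⟨(2 3 4)⟩| = 3 and |⟨(1 4 2)⟩| = 3, so |H| is a multiple of lcm(3, 3) = 3 and divides |G| = 12.
Closing {(2 3 4), (1 4 2)} under the group operation gives all of G, so |H| = 12.

12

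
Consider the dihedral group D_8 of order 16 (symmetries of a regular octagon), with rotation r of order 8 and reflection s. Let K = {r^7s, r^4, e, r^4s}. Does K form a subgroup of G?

No

Closure fails: r^4 · r^7s = r^3s ∉ K. So K is not a subgroup.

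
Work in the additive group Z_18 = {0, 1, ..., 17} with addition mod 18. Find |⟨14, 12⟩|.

|⟨14⟩| = 9 and |⟨12⟩| = 3, so |H| is a multiple of lcm(9, 3) = 9 and divides |G| = 18.
Closing under the operation: H = {0, 2, 4, 6, 8, 10, 12, 14, 16}, so |H| = 9.

9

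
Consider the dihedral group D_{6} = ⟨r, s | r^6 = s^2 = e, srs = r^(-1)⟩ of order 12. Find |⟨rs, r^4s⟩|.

4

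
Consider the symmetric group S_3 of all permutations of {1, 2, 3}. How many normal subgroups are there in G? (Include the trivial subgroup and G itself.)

G has 6 subgroups. Checking conjugation-invariance by order — order 1: 1/1 normal; order 2: 0/3 normal; order 3: 1/1 normal; order 6: 1/1 normal.
Total normal subgroups: 3.

3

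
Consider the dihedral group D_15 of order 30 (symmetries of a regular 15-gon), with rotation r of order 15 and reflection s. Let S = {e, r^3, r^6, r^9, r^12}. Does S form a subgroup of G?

Yes

|S| = 5 divides |G| = 30, consistent with Lagrange.
S contains the identity, every element's inverse is in S, and S is closed under ·: it is a subgroup.
In fact S = ⟨r^9⟩.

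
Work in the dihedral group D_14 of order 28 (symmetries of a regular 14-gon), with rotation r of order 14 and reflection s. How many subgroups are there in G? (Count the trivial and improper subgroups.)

|G| = 28, so by Lagrange every subgroup order divides 28. Divisors: 1, 2, 4, 7, 14, 28.
Subgroups by order — order 1: 1; order 2: 15; order 4: 7; order 7: 1; order 14: 3; order 28: 1.
Total: 1 + 15 + 7 + 1 + 3 + 1 = 28.

28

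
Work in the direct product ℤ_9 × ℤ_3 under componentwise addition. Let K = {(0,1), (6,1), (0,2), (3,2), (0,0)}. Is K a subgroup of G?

|K| = 5 does not divide |G| = 27, so by Lagrange K is not a subgroup.

No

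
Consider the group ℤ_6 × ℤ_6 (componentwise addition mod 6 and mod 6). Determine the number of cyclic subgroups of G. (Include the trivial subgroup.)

Each element a generates a cyclic subgroup ⟨a⟩; distinct elements may generate the same one (a cyclic group of order d has φ(d) generators).
Cyclic subgroups by order — order 1: 1; order 2: 3; order 3: 4; order 6: 12.
Total: 20.

20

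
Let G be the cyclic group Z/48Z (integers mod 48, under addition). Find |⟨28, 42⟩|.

|⟨28⟩| = 12 and |⟨42⟩| = 8, so |H| is a multiple of lcm(12, 8) = 24 and divides |G| = 48.
Closing under the operation: H = {0, 2, 4, 6, 8, 10, 12, 14, 16, 18, 20, 22, 24, 26, 28, 30, 32, 34, 36, 38, 40, 42, 44, 46}, so |H| = 24.

24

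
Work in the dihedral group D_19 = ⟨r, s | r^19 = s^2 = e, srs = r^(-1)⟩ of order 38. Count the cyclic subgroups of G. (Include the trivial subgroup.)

Each element a generates a cyclic subgroup ⟨a⟩; distinct elements may generate the same one (a cyclic group of order d has φ(d) generators).
Cyclic subgroups by order — order 1: 1; order 2: 19; order 19: 1.
Total: 21.

21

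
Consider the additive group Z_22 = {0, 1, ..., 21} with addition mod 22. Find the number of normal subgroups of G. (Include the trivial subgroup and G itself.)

4

G is abelian, so every subgroup is normal.
G has 4 subgroups in total, hence 4 normal subgroups.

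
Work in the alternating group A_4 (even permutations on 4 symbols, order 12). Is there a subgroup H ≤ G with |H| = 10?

No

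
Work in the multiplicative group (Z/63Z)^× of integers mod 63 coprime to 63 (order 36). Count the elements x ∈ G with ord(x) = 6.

24

Enumerating element orders in G gives 24 elements of order 6.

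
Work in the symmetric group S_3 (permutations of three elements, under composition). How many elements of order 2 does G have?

The elements of order 2 are: (2 3), (1 2), (1 3).
That's 3.

3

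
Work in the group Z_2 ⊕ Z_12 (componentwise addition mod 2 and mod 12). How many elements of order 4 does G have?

4

An element (a,b) has order lcm(ord(a), ord(b)); count pairs with lcm equal to 4.
Enumerating gives 4 such elements.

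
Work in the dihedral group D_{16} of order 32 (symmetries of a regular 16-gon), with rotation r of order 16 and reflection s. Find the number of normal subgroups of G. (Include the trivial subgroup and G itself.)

G has 36 subgroups. Checking conjugation-invariance by order — order 1: 1/1 normal; order 2: 1/17 normal; order 4: 1/9 normal; order 8: 1/5 normal; order 16: 3/3 normal; order 32: 1/1 normal.
Total normal subgroups: 8.

8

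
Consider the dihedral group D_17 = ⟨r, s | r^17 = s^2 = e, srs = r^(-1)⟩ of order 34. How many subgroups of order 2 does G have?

|G| = 34 and 2 | 34, so subgroups of order 2 are possible by Lagrange.
The subgroups of order 2 are: {e, r^10s}; {e, r^11s}; {e, r^12s}; {e, r^13s}; … (17 in all).
So G has 17 subgroups of order 2.

17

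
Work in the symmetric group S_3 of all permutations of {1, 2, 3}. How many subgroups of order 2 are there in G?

3

|G| = 6 and 2 | 6, so subgroups of order 2 are possible by Lagrange.
The subgroups of order 2 are: {e, (1 2)}; {e, (1 3)}; {e, (2 3)}.
So G has 3 subgroups of order 2.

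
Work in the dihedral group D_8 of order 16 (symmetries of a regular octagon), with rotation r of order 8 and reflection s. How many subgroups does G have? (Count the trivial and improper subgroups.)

19

|G| = 16, so by Lagrange every subgroup order divides 16. Divisors: 1, 2, 4, 8, 16.
Subgroups by order — order 1: 1; order 2: 9; order 4: 5; order 8: 3; order 16: 1.
Total: 1 + 9 + 5 + 3 + 1 = 19.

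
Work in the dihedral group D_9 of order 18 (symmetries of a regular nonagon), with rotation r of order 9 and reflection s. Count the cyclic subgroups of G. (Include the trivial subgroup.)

Group the elements of G by the cyclic subgroup they generate; each cyclic subgroup of order d accounts for φ(d) elements.
Cyclic subgroups by order — order 1: 1; order 2: 9; order 3: 1; order 9: 1.
Total: 12.

12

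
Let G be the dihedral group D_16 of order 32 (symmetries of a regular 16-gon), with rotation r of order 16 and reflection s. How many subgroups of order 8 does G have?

|G| = 32 and 8 | 32, so subgroups of order 8 are possible by Lagrange.
The subgroups of order 8 are: {e, r^2, r^4, r^6, r^8, r^10, r^12, r^14}; {e, r^4, r^8, r^12, r^2s, r^6s, r^10s, r^14s}; {e, r^4, r^8, r^12, r^3s, r^7s, r^11s, r^15s}; {e, r^4, r^8, r^12, s, r^4s, r^8s, r^12s}; … (5 in all).
So G has 5 subgroups of order 8.

5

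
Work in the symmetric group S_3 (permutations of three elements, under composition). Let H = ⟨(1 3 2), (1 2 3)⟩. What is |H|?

3

|⟨(1 3 2)⟩| = 3 and |⟨(1 2 3)⟩| = 3, so |H| is a multiple of lcm(3, 3) = 3 and divides |G| = 6.
Closing under the operation: H = {e, (1 2 3), (1 3 2)}, so |H| = 3.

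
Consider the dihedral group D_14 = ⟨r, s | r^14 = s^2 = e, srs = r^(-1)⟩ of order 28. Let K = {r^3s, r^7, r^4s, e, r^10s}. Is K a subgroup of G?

No

|K| = 5 does not divide |G| = 28, so by Lagrange K is not a subgroup.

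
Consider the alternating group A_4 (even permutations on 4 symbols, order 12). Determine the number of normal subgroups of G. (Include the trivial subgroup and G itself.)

G has 10 subgroups. Checking conjugation-invariance by order — order 1: 1/1 normal; order 2: 0/3 normal; order 3: 0/4 normal; order 4: 1/1 normal; order 12: 1/1 normal.
Total normal subgroups: 3.

3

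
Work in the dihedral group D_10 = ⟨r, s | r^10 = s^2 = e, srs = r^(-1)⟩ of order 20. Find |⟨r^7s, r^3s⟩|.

10

|⟨r^7s⟩| = 2 and |⟨r^3s⟩| = 2, so |H| is a multiple of lcm(2, 2) = 2 and divides |G| = 20.
Closing under the operation: H = {e, r^2, r^4, r^6, r^8, rs, r^3s, r^5s, r^7s, r^9s}, so |H| = 10.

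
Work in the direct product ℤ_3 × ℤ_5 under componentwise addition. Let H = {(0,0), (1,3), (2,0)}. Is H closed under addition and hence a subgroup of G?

No

(1,3) ∈ H but its inverse (2,2) ∉ H, so H is not a subgroup.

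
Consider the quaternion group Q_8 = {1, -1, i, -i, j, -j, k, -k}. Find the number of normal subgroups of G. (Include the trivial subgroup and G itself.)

G has 6 subgroups. Checking conjugation-invariance by order — order 1: 1/1 normal; order 2: 1/1 normal; order 4: 3/3 normal; order 8: 1/1 normal.
Total normal subgroups: 6.

6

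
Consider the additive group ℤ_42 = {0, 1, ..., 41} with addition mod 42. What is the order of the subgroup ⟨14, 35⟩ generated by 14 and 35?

6

|⟨14⟩| = 3 and |⟨35⟩| = 6, so |H| is a multiple of lcm(3, 6) = 6 and divides |G| = 42.
Closing under the operation: H = {0, 7, 14, 21, 28, 35}, so |H| = 6.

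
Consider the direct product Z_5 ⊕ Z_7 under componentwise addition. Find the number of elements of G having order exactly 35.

An element (a,b) has order lcm(ord(a), ord(b)); count pairs with lcm equal to 35.
Enumerating gives 24 such elements.

24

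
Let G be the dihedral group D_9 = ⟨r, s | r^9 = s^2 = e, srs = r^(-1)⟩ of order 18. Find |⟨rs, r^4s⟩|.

6

|⟨rs⟩| = 2 and |⟨r^4s⟩| = 2, so |H| is a multiple of lcm(2, 2) = 2 and divides |G| = 18.
Closing under the operation: H = {e, r^3, r^6, rs, r^4s, r^7s}, so |H| = 6.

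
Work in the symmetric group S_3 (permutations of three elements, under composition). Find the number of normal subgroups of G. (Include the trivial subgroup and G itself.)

3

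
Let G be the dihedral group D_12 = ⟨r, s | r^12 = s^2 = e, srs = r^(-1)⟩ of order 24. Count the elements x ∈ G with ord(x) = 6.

2

The elements of order 6 are: r^2, r^10.
That's 2.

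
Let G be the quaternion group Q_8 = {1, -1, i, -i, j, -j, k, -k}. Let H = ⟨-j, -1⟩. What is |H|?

4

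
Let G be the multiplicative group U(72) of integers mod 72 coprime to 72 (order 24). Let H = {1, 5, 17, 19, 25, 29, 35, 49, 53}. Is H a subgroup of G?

|H| = 9 does not divide |G| = 24, so by Lagrange H is not a subgroup.

No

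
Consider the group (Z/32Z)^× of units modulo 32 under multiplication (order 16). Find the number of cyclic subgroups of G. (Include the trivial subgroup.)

8

Each element a generates a cyclic subgroup ⟨a⟩; distinct elements may generate the same one (a cyclic group of order d has φ(d) generators).
Cyclic subgroups by order — order 1: 1; order 2: 3; order 4: 2; order 8: 2.
Total: 8.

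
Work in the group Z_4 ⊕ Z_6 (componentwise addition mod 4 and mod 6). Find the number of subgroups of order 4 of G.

|G| = 24 and 4 | 24, so subgroups of order 4 are possible by Lagrange.
The subgroups of order 4 are: {(0,0), (0,3), (2,0), (2,3)}; {(0,0), (1,0), (2,0), (3,0)}; {(0,0), (1,3), (2,0), (3,3)}.
So G has 3 subgroups of order 4.

3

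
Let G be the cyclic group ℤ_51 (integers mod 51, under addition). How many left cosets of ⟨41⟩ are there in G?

1

|⟨41⟩| = 51 and |G| = 51.
By Lagrange, [G : H] = |G|/|H| = 51/51 = 1.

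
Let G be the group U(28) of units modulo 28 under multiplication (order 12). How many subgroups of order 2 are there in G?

3

|G| = 12 and 2 | 12, so subgroups of order 2 are possible by Lagrange.
The subgroups of order 2 are: {1, 13}; {1, 15}; {1, 27}.
So G has 3 subgroups of order 2.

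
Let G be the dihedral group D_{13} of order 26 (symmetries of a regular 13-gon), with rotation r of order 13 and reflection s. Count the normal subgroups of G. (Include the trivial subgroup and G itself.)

3

G has 16 subgroups. Checking conjugation-invariance by order — order 1: 1/1 normal; order 2: 0/13 normal; order 13: 1/1 normal; order 26: 1/1 normal.
Total normal subgroups: 3.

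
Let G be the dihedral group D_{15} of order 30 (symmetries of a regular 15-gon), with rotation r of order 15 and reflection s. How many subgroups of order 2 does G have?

15

|G| = 30 and 2 | 30, so subgroups of order 2 are possible by Lagrange.
The subgroups of order 2 are: {e, r^10s}; {e, r^11s}; {e, r^12s}; {e, r^13s}; … (15 in all).
So G has 15 subgroups of order 2.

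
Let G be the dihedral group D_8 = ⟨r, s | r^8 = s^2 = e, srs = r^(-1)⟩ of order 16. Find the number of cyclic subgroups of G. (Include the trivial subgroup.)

12

A cyclic subgroup of order d is generated by each of its φ(d) elements of order d, so the cyclic subgroups of order d number (#elements of order d)/φ(d).
Cyclic subgroups by order — order 1: 1; order 2: 9; order 4: 1; order 8: 1.
Total: 12.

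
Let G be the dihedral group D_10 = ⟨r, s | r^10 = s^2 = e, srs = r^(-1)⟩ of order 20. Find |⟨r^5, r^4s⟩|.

|⟨r^5⟩| = 2 and |⟨r^4s⟩| = 2, so |H| is a multiple of lcm(2, 2) = 2 and divides |G| = 20.
Closing under the operation: H = {e, r^5, r^4s, r^9s}, so |H| = 4.

4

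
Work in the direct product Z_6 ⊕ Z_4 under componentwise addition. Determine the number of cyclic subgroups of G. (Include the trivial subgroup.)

12

A cyclic subgroup of order d is generated by each of its φ(d) elements of order d, so the cyclic subgroups of order d number (#elements of order d)/φ(d).
Cyclic subgroups by order — order 1: 1; order 2: 3; order 3: 1; order 4: 2; order 6: 3; order 12: 2.
Total: 12.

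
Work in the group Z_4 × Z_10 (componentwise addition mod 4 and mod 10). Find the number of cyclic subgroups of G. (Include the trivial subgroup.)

Group the elements of G by the cyclic subgroup they generate; each cyclic subgroup of order d accounts for φ(d) elements.
Cyclic subgroups by order — order 1: 1; order 2: 3; order 4: 2; order 5: 1; order 10: 3; order 20: 2.
Total: 12.

12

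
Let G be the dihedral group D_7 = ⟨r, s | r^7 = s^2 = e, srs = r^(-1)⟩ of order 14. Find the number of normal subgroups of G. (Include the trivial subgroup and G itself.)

3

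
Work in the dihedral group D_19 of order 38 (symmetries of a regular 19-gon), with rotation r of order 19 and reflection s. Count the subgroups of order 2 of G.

19

|G| = 38 and 2 | 38, so subgroups of order 2 are possible by Lagrange.
The subgroups of order 2 are: {e, r^10s}; {e, r^11s}; {e, r^12s}; {e, r^13s}; … (19 in all).
So G has 19 subgroups of order 2.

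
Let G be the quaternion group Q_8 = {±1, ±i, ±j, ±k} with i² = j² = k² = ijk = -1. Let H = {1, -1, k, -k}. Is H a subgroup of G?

Yes

|H| = 4 divides |G| = 8, consistent with Lagrange.
H contains the identity, every element's inverse is in H, and H is closed under ·: it is a subgroup.
In fact H = ⟨-k⟩.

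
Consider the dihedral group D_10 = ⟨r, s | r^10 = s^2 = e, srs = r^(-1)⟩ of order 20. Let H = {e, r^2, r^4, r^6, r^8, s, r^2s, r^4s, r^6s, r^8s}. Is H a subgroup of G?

|H| = 10 divides |G| = 20, consistent with Lagrange.
H contains the identity, every element's inverse is in H, and H is closed under ·: it is a subgroup.

Yes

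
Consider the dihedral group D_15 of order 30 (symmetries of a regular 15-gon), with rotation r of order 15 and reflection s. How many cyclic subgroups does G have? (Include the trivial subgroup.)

A cyclic subgroup of order d is generated by each of its φ(d) elements of order d, so the cyclic subgroups of order d number (#elements of order d)/φ(d).
Cyclic subgroups by order — order 1: 1; order 2: 15; order 3: 1; order 5: 1; order 15: 1.
Total: 19.

19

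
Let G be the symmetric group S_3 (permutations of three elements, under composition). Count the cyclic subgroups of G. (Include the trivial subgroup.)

5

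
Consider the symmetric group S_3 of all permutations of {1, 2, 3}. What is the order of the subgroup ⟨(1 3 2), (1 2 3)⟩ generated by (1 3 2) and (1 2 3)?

|⟨(1 3 2)⟩| = 3 and |⟨(1 2 3)⟩| = 3, so |H| is a multiple of lcm(3, 3) = 3 and divides |G| = 6.
Closing under the operation: H = {e, (1 2 3), (1 3 2)}, so |H| = 3.

3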